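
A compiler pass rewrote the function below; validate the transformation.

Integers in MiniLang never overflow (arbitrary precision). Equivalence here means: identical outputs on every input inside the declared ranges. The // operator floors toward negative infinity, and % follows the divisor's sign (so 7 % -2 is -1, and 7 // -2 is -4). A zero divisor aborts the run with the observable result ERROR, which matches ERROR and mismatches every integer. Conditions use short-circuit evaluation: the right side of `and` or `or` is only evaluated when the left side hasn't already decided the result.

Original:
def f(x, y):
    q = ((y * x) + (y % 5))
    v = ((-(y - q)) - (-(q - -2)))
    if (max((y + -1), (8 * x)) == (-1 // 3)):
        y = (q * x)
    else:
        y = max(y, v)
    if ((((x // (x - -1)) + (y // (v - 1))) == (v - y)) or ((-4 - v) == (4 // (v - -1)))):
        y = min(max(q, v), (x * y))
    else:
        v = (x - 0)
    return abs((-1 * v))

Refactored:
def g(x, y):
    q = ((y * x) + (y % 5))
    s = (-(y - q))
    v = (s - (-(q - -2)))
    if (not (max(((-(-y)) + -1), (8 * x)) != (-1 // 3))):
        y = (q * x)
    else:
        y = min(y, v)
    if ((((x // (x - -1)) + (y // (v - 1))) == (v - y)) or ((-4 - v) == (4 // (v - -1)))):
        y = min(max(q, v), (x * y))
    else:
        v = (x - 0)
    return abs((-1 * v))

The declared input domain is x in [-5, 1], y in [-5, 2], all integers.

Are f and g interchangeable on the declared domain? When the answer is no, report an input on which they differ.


The rewrite breaks on x=1, y=-5, where the results are 3 and 1.
f: q=-5, then v=-3, then (max((y + -1), (8 * x)) == (-1 // 3)) is false, then y=-3, then ((((x // (x - -1)) + (y // (v - 1))) == (v - y)) or ((-4 - v) == (4 // (v - -1)))) is true, then y=-3, then returns 3
g: q=-5, then s=0, then v=-3, then (not (max(((-(-y)) + -1), (8 * x)) != (-1 // 3))) is false, then y=-5, then ((((x // (x - -1)) + (y // (v - 1))) == (v - y)) or ((-4 - v) == (4 // (v - -1)))) is false, then v=1, then returns 1
verdict: not equivalent; witness: x=1, y=-5


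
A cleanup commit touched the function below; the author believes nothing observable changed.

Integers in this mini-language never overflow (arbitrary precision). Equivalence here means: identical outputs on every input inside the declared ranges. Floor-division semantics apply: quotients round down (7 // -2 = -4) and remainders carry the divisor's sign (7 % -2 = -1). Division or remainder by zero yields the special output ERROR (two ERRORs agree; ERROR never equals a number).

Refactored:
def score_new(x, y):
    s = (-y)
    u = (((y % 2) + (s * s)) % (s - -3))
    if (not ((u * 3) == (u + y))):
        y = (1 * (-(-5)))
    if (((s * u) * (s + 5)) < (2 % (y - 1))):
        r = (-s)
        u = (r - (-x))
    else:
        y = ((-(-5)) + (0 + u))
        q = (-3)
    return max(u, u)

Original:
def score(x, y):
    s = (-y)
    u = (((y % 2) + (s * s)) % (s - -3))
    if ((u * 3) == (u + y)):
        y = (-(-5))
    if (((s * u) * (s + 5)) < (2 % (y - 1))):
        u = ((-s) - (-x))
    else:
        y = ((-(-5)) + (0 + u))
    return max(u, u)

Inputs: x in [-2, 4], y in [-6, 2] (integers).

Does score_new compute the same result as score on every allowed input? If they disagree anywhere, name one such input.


At x=-2, y=-6: score gives 0, score_new gives -8.
verdict: not equivalent; witness: x=-2, y=-6


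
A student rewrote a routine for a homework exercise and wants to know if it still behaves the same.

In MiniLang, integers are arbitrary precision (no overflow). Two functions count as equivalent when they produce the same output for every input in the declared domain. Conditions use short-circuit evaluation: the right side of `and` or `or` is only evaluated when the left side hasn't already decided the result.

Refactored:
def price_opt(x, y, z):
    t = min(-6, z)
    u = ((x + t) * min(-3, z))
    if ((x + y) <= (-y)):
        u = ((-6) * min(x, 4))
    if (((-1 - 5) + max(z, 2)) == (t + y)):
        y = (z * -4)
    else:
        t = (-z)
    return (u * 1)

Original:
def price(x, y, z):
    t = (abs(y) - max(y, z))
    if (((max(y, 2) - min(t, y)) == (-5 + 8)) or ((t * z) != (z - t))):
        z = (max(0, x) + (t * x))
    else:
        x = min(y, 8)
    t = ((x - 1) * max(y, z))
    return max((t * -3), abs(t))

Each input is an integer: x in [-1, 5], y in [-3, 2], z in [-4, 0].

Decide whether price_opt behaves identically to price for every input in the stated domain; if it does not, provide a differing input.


x=-1, y=-2, z=-4 yields 4 from price but 6 from price_opt.
verdict: not equivalent; witness: x=-1, y=-2, z=-4


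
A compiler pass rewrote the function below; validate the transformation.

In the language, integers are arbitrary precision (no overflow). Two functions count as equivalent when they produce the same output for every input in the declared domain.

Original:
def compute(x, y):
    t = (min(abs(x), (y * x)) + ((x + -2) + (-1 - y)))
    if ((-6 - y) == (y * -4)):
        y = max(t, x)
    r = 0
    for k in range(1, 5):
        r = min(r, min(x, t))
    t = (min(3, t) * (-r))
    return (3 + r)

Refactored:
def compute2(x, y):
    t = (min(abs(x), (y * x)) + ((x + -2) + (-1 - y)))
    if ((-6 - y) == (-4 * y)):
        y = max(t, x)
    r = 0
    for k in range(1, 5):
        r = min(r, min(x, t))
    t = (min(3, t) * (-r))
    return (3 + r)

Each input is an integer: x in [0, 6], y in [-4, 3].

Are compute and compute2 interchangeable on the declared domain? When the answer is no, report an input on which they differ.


Differences: same computation, different form — yet all 56 inputs agree.
verdict: equivalent


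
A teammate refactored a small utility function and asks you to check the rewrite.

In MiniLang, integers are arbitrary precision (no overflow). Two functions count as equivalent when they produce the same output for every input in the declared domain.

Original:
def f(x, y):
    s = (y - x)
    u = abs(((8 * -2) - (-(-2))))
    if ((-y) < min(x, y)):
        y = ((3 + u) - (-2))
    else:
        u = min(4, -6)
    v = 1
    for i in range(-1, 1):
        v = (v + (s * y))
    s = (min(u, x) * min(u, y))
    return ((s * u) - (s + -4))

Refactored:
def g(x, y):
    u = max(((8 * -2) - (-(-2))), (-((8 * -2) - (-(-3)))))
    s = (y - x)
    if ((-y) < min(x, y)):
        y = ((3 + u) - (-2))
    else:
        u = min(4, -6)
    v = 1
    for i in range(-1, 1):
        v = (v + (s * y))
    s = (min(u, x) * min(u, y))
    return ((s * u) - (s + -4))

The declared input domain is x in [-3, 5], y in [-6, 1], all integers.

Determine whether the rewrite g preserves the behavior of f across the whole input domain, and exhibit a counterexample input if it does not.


The rewrite breaks on x=1, y=1, where the results are 310 and 346.
f: s=0, then u=18, then ((-y) < min(x, y)) is true, then y=23, then v=1, then (i=-1), then v=1, then (i=0), then v=1, then s=18, then returns 310
g: u=19, then s=0, then ((-y) < min(x, y)) is true, then y=24, then v=1, then (i=-1), then v=1, then (i=0), then v=1, then s=19, then returns 346
verdict: not equivalent; witness: x=1, y=1


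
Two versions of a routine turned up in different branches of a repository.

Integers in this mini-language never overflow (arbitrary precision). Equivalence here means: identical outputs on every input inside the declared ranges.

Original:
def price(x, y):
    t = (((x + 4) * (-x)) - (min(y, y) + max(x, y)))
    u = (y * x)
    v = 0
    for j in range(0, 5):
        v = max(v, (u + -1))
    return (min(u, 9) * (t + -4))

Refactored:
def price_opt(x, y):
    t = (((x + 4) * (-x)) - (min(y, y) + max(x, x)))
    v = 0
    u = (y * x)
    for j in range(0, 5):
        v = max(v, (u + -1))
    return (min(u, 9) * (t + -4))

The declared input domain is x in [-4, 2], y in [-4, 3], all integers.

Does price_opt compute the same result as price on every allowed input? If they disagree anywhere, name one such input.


Not equivalent: x=-4, y=-3 separates them (18 vs 27).
price: t := 6 | u := 12 | v := 0 | iter j=0: | v := 11 | iter j=1: | v := 11 | iter j=2: | v := 11 | iter j=3: | v := 11 | iter j=4: | v := 11 | result 18
price_opt: t := 7 | v := 0 | u := 12 | iter j=0: | v := 11 | iter j=1: | v := 11 | iter j=2: | v := 11 | iter j=3: | v := 11 | iter j=4: | v := 11 | result 27
verdict: not equivalent; witness: x=-4, y=-3


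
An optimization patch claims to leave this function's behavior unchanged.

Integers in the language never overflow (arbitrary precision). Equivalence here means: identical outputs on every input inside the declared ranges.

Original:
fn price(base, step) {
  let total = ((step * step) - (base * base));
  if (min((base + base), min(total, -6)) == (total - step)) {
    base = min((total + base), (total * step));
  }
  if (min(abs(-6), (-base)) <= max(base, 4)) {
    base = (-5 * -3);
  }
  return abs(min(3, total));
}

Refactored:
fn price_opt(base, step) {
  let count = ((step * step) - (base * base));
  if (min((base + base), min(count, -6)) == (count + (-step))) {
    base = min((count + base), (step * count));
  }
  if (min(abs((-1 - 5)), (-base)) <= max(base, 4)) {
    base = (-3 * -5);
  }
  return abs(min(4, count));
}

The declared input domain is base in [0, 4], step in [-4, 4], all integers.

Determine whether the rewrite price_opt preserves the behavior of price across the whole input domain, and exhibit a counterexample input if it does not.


Try base=0, step=-4.
price: total := 16 | (min((base + base), min(total, -6)) == (total - step)): false | (min(abs(-6), (-base)) <= max(base, 4)): true | base := 15 | result 3
price_opt: count := 16 | (min((base + base), min(count, -6)) == (count + (-step))): false | (min(abs((-1 - 5)), (-base)) <= max(base, 4)): true | base := 15 | result 4
3 != 4, so the rewrite changes behavior.
verdict: not equivalent; witness: base=0, step=-4


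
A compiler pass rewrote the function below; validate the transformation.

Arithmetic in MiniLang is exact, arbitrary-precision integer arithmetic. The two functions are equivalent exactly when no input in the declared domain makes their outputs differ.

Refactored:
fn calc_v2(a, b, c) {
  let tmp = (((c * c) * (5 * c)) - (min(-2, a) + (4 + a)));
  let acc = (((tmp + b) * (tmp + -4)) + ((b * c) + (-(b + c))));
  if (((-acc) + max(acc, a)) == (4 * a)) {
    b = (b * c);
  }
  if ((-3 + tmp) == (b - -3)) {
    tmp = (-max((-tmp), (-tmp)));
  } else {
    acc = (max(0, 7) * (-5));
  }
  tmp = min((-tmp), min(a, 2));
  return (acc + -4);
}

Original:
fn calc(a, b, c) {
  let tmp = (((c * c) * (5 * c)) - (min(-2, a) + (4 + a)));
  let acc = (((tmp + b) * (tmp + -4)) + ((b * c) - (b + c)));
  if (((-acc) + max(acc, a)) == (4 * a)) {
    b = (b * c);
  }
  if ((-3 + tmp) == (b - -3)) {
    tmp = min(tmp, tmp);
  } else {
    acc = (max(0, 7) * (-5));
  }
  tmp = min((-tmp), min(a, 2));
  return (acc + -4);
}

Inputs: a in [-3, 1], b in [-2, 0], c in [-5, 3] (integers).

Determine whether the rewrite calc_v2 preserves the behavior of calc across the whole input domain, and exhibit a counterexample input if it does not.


Behavior is preserved: although min/max/abs usage differs, and arithmetic usage differs, the outputs never diverge.
Spot check at a=-1, b=-2, c=0 — calc: tmp = -1; acc = 17; (((-acc) + max(acc, a)) == (4 * a)) -> false; ((-3 + tmp) == (b - -3)) -> false; acc = -35; tmp = -1; return -39. calc_v2: tmp = -1; acc = 17; (((-acc) + max(acc, a)) == (4 * a)) -> false; ((-3 + tmp) == (b - -3)) -> false; acc = -35; tmp = -1; return -39. Both give -39.
An exhaustive pass over the 135 declared inputs shows identical outputs.
verdict: equivalent


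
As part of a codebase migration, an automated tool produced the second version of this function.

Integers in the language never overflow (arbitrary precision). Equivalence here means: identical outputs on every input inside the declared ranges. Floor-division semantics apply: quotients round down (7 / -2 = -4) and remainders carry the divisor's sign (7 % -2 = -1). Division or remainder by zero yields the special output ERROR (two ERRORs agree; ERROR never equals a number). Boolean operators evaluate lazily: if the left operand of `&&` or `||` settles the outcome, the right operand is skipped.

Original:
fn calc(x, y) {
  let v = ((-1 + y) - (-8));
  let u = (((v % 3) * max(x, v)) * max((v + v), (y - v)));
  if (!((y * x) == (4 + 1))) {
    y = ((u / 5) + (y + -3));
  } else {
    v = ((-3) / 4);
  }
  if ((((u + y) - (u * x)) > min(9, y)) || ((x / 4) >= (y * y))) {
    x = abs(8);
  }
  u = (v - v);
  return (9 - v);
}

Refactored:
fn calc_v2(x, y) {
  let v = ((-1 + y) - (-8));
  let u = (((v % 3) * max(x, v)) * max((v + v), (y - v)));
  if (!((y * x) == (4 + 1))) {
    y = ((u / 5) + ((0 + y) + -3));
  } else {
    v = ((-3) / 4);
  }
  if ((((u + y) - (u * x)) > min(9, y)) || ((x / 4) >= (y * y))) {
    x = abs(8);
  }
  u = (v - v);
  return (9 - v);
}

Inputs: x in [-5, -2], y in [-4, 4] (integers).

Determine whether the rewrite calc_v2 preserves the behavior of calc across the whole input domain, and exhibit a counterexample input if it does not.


Behavior is preserved: although arithmetic usage differs; and constant usage differs, the outputs never diverge.
One worked example (x=-3, y=3) — calc: v becomes 10; next u becomes 200; next (!((y * x) == (4 + 1))) evaluates to true; next y becomes 40; next ((((u + y) - (u * x)) > min(9, y)) || ((x / 4) >= (y * y))) evaluates to true; next x becomes 8; next u becomes 0; next final value -1; calc_v2: v becomes 10; next u becomes 200; next (!((y * x) == (4 + 1))) evaluates to true; next y becomes 40; next ((((u + y) - (u * x)) > min(9, y)) || ((x / 4) >= (y * y))) evaluates to true; next x becomes 8; next u becomes 0; next final value -1; agreement on -1.
Across all 36 domain points the two functions coincide.
verdict: equivalent


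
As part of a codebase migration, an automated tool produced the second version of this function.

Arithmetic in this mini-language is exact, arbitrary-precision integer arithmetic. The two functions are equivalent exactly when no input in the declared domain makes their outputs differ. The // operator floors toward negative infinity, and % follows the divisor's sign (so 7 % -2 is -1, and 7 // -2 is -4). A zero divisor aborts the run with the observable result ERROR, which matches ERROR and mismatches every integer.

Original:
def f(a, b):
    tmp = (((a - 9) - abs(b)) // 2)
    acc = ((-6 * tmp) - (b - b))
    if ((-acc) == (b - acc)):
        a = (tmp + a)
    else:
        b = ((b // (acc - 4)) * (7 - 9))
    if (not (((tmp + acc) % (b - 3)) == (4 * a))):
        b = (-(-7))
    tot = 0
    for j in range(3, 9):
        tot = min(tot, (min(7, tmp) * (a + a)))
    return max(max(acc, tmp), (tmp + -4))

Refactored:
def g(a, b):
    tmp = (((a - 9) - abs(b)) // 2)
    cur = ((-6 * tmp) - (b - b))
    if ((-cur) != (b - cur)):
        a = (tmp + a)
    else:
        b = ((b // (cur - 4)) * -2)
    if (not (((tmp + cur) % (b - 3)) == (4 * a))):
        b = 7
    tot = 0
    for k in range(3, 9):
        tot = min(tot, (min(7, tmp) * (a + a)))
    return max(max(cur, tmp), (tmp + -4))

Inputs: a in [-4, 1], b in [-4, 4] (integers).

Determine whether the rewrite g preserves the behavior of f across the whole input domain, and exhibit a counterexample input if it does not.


These are not equivalent — on a=-4, b=3 the outputs split (48 vs ERROR).
f: tmp becomes -8; next acc becomes 48; next ((-acc) == (b - acc)) evaluates to false; next b becomes 0; next (not (((tmp + acc) % (b - 3)) == (4 * a))) evaluates to true; next b becomes 7; next tot becomes 0; next at j=3:; next tot becomes 0; next at j=4:; next tot becomes 0; next at j=5:; next tot becomes 0; next at j=6:; next tot becomes 0; next at j=7:; next tot becomes 0; next at j=8:; next tot becomes 0; next final value 48
g: tmp becomes -8; next cur becomes 48; next ((-cur) != (b - cur)) evaluates to true; next a becomes -12; next hits division by zero so the output is ERROR
verdict: not equivalent; witness: a=-4, b=3


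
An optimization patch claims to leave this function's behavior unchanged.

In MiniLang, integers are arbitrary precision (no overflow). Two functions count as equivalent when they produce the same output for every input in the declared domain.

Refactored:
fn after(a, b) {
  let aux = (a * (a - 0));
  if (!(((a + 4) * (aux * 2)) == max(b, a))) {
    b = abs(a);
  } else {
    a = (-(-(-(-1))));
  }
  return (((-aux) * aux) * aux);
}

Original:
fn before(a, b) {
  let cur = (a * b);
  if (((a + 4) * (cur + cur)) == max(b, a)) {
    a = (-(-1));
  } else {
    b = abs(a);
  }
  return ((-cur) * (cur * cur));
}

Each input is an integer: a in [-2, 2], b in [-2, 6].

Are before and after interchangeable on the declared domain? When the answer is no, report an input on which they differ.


Evaluate both at a=-2, b=-1.
before: cur = 2; (((a + 4) * (cur + cur)) == max(b, a)) -> false; b = 2; return -8
after: aux = 4; (!(((a + 4) * (aux * 2)) == max(b, a))) -> true; b = 2; return -64
-8 against -64: the behavior changed.
verdict: not equivalent; witness: a=-2, b=-1


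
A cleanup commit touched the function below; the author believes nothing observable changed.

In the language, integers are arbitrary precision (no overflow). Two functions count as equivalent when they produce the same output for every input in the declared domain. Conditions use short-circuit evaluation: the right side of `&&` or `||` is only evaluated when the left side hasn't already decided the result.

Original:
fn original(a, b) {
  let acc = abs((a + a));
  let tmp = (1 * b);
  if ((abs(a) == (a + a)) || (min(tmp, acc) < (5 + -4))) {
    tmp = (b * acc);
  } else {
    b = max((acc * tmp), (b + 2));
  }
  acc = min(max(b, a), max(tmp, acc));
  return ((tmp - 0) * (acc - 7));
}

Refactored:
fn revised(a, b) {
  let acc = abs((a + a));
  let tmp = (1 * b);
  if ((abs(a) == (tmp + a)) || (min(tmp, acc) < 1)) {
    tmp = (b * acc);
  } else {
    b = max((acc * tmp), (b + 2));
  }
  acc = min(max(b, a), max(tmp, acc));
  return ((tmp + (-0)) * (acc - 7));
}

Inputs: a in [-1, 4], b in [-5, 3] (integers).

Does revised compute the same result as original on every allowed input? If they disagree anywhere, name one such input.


Input a=-1, b=2: -10 from original versus -20 from revised.
verdict: not equivalent; witness: a=-1, b=2


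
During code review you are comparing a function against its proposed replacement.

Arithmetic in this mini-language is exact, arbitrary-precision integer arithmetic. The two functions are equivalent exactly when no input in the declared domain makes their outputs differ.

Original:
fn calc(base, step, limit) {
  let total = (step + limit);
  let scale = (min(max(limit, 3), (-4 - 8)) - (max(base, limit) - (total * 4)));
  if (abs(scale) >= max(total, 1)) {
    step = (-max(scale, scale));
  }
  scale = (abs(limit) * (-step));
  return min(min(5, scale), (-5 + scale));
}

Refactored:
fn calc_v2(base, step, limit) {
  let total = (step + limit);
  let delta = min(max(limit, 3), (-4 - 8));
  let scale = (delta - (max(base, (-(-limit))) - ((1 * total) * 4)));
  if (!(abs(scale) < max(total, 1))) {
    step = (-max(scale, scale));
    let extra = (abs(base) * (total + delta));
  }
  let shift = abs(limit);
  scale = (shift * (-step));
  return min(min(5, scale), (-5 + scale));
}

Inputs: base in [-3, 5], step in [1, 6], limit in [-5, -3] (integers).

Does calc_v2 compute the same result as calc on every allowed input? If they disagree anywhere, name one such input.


Changes here: statement counts differ, and arithmetic usage differs, and min/max/abs usage differs, and boolean connective usage differs, and comparison usage differs, and local variable names differ, and constant usage differs; the full 162-point sweep finds no disagreement.
verdict: equivalent


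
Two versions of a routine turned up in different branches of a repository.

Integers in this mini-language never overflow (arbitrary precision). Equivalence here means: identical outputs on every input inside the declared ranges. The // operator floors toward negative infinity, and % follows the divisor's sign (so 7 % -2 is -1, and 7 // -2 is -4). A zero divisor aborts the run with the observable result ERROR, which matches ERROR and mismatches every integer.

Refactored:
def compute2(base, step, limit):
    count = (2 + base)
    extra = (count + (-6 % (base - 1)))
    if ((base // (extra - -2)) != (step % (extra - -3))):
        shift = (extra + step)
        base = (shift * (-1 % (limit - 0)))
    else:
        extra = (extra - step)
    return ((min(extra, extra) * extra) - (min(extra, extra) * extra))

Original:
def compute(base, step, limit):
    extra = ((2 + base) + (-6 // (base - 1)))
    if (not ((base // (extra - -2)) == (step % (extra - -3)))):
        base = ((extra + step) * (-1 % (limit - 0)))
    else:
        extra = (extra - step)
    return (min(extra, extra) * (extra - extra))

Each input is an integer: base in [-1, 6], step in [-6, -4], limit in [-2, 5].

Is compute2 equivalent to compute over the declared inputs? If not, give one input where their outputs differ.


Try base=0, step=-5, limit=0.
compute: extra := 8 | (not ((base // (extra - -2)) == (step % (extra - -3)))): true | divide-by-zero, output ERROR
compute2: count := 2 | extra := 2 | ((base // (extra - -2)) != (step % (extra - -3))): false | extra := 7 | result 0
ERROR vs 0 — the two versions disagree here.
verdict: not equivalent; witness: base=0, step=-5, limit=0


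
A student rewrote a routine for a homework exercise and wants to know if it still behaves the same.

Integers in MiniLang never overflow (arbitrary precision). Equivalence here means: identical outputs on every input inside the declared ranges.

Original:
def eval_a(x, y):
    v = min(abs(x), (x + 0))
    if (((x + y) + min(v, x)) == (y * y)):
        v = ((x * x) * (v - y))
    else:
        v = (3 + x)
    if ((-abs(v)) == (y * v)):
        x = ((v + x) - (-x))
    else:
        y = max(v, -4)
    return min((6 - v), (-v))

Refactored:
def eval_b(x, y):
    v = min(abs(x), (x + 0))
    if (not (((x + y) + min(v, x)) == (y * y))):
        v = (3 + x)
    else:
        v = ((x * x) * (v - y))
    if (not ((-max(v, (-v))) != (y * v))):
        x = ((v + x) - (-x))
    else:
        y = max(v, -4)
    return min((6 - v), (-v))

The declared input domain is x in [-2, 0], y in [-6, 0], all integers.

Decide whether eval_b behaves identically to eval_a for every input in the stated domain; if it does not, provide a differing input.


Changes here: comparison usage differs, boolean connective usage differs, min/max/abs usage differs; the full 21-point sweep finds no disagreement.
verdict: equivalent


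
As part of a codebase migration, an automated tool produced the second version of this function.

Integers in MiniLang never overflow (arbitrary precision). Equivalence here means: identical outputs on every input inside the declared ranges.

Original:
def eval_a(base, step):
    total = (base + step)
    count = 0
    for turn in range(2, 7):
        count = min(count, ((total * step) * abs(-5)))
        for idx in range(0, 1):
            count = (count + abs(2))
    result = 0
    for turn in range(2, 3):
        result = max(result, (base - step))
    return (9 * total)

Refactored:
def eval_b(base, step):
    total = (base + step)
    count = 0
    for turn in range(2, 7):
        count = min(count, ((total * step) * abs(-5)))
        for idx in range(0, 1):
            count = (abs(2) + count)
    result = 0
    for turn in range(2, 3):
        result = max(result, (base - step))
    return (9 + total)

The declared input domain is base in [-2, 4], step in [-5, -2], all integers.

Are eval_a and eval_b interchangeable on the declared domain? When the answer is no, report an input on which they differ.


Take base=-2, step=-5.
eval_a: total becomes -7; next count becomes 0; next at turn=2:; next count becomes 0; next at idx=0:; next count becomes 2; next at turn=3:; next count becomes 2; next at idx=0:; next count becomes 4; next at turn=4:; next count becomes 4; next at idx=0:; next count becomes 6; next at turn=5:; next count becomes 6; next at idx=0:; next count becomes 8; next at turn=6:; next count becomes 8; next at idx=0:; next count becomes 10; next result becomes 0; next at turn=2:; next result becomes 3; next final value -63
eval_b: total becomes -7; next count becomes 0; next at turn=2:; next count becomes 0; next at idx=0:; next count becomes 2; next at turn=3:; next count becomes 2; next at idx=0:; next count becomes 4; next at turn=4:; next count becomes 4; next at idx=0:; next count becomes 6; next at turn=5:; next count becomes 6; next at idx=0:; next count becomes 8; next at turn=6:; next count becomes 8; next at idx=0:; next count becomes 10; next result becomes 0; next at turn=2:; next result becomes 3; next final value 2
-63 vs 2 — the two versions disagree here.
verdict: not equivalent; witness: base=-2, step=-5


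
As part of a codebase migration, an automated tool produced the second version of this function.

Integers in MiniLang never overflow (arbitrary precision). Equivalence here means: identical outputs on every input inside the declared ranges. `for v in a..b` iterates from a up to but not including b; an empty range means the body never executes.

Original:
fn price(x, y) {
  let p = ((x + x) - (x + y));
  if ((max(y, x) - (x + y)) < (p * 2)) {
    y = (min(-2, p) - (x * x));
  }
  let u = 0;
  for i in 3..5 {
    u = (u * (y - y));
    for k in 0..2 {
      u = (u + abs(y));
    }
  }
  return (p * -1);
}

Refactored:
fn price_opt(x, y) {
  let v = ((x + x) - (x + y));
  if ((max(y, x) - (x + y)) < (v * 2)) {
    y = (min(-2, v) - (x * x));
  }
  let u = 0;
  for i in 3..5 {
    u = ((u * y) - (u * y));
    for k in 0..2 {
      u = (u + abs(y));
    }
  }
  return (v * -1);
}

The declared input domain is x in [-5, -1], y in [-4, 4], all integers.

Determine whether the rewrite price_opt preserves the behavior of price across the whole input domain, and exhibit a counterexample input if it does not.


Side by side, the visible changes include: arithmetic usage differs, and local variable names differ.
Spot check at x=-4, y=2 — price: p=-6, then ((max(y, x) - (x + y)) < (p * 2)) is false, then u=0, then (i=3), then u=0, then (k=0), then u=2, then (k=1), then u=4, then (i=4), then u=0, then (k=0), then u=2, then (k=1), then u=4, then returns 6. price_opt: v=-6, then ((max(y, x) - (x + y)) < (v * 2)) is false, then u=0, then (i=3), then u=0, then (k=0), then u=2, then (k=1), then u=4, then (i=4), then u=0, then (k=0), then u=2, then (k=1), then u=4, then returns 6. Both give 6.
Every one of the 45 inputs gives matching results.
verdict: equivalent


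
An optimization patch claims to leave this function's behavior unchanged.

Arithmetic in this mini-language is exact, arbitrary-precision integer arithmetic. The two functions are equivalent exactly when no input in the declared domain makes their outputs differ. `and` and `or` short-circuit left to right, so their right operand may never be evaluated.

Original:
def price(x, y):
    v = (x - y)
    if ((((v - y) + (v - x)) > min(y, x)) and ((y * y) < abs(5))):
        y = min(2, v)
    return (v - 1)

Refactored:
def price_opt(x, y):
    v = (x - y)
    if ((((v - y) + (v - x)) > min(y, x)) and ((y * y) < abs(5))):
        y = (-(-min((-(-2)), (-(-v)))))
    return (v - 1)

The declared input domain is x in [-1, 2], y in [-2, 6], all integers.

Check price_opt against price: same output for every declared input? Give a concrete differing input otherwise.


The two versions differ — the changes include same computation, different form.
As a probe, take x=2, y=-1: price runs v becomes 3; next ((((v - y) + (v - x)) > min(y, x)) and ((y * y) < abs(5))) evaluates to true; next y becomes 2; next final value 2; price_opt runs v becomes 3; next ((((v - y) + (v - x)) > min(y, x)) and ((y * y) < abs(5))) evaluates to true; next y becomes 2; next final value 2; both end at 2.
An exhaustive pass over the 36 declared inputs shows identical outputs.
verdict: equivalent


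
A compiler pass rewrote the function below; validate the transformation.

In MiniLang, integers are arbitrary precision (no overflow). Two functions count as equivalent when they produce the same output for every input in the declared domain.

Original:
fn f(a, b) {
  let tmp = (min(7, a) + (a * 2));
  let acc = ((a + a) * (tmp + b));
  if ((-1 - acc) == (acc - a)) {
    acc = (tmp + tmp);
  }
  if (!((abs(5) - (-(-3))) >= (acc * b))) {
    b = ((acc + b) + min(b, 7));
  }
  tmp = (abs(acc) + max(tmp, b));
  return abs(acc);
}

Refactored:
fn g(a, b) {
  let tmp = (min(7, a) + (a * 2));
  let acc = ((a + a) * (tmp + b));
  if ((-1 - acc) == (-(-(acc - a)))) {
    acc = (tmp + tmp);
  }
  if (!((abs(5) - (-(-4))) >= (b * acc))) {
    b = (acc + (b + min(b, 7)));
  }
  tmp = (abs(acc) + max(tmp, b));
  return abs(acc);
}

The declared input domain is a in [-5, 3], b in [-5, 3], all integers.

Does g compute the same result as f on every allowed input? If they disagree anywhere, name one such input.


Equivalent. The suspicious edit (`-3` became `-4`) never changes the result for any input inside the declared domain.
An exhaustive pass over the 81 declared inputs shows identical outputs.
Tracing a=-5, b=-3: f: tmp becomes -15; next acc becomes 180; next ((-1 - acc) == (acc - a)) evaluates to false; next (!((abs(5) - (-(-3))) >= (acc * b))) evaluates to false; next tmp becomes 177; next final value 180 | g: tmp becomes -15; next acc becomes 180; next ((-1 - acc) == (-(-(acc - a)))) evaluates to false; next (!((abs(5) - (-(-4))) >= (b * acc))) evaluates to false; next tmp becomes 177; next final value 180 — matching result 180.
verdict: equivalent


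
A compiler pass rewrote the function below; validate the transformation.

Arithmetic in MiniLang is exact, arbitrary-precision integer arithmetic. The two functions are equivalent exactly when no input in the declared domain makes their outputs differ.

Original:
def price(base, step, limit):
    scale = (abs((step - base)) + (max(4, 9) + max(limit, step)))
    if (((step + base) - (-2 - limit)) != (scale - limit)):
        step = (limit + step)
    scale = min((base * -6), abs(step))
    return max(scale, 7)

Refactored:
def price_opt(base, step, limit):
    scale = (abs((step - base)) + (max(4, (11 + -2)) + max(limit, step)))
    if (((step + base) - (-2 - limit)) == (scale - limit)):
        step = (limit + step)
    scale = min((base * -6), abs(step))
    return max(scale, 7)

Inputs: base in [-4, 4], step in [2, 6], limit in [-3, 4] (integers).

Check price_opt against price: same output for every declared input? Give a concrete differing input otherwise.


Run the pair on base=-4, step=4, limit=4.
price: scale := 21 | (((step + base) - (-2 - limit)) != (scale - limit)): true | step := 8 | scale := 8 | result 8
price_opt: scale := 21 | (((step + base) - (-2 - limit)) == (scale - limit)): false | scale := 4 | result 7
8 against 7: the behavior changed.
verdict: not equivalent; witness: base=-4, step=4, limit=4


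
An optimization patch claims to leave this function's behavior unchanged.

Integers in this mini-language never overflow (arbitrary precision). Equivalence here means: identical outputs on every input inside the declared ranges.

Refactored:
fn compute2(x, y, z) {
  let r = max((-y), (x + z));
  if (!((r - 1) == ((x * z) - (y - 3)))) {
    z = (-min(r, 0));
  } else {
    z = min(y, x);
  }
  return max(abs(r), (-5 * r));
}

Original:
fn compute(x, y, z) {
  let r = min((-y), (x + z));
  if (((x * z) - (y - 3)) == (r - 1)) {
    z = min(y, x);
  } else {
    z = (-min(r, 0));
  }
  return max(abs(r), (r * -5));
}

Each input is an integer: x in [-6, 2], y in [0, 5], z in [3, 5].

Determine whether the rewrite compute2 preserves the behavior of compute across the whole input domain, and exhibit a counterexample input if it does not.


Run the pair on x=-6, y=0, z=3.
compute: r = -3; (((x * z) - (y - 3)) == (r - 1)) -> false; z = 3; return 15
compute2: r = 0; (!((r - 1) == ((x * z) - (y - 3)))) -> true; z = 0; return 0
15 != 0, so the rewrite changes behavior.
verdict: not equivalent; witness: x=-6, y=0, z=3


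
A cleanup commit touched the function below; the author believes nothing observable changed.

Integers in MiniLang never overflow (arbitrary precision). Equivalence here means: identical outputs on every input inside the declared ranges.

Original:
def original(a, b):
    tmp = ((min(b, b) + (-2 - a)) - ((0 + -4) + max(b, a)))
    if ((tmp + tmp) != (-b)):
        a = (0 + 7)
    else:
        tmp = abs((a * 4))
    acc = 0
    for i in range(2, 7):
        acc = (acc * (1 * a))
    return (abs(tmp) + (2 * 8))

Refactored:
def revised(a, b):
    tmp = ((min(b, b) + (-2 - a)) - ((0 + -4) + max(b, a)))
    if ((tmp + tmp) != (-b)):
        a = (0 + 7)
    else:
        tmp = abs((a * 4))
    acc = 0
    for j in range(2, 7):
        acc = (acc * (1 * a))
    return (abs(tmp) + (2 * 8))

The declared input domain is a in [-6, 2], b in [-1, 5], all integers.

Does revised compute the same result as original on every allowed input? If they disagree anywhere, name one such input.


Equivalent — the differences include local variable names differ, yet no declared input distinguishes the two.
One worked example (a=-3, b=0) — original: tmp=5, then ((tmp + tmp) != (-b)) is true, then a=7, then acc=0, then (i=2), then acc=0, then (i=3), then acc=0, then (i=4), then acc=0, then (i=5), then acc=0, then (i=6), then acc=0, then returns 21; revised: tmp=5, then ((tmp + tmp) != (-b)) is true, then a=7, then acc=0, then (j=2), then acc=0, then (j=3), then acc=0, then (j=4), then acc=0, then (j=5), then acc=0, then (j=6), then acc=0, then returns 21; agreement on 21.
Every one of the 63 inputs gives matching results.
verdict: equivalent


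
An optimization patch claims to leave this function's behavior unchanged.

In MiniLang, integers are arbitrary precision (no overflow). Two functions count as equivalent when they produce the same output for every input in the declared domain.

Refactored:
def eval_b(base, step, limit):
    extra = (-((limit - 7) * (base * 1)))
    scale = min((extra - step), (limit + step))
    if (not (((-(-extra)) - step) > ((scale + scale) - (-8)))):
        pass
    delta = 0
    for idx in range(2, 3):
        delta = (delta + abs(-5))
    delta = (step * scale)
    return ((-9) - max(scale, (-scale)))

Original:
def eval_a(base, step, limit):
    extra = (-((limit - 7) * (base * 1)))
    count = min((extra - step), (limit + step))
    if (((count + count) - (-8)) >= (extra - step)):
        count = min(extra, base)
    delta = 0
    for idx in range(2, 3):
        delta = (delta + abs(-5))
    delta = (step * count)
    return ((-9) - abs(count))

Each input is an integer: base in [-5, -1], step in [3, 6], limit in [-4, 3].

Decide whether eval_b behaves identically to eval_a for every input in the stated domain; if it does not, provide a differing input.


The rewrite breaks on base=-1, step=3, limit=2, where the results are -14 and -17.
eval_a: extra := -5 | count := -8 | (((count + count) - (-8)) >= (extra - step)): true | count := -5 | delta := 0 | iter idx=2: | delta := 5 | delta := -15 | result -14
eval_b: extra := -5 | scale := -8 | (not (((-(-extra)) - step) > ((scale + scale) - (-8)))): true | delta := 0 | iter idx=2: | delta := 5 | delta := -24 | result -17
verdict: not equivalent; witness: base=-1, step=3, limit=2


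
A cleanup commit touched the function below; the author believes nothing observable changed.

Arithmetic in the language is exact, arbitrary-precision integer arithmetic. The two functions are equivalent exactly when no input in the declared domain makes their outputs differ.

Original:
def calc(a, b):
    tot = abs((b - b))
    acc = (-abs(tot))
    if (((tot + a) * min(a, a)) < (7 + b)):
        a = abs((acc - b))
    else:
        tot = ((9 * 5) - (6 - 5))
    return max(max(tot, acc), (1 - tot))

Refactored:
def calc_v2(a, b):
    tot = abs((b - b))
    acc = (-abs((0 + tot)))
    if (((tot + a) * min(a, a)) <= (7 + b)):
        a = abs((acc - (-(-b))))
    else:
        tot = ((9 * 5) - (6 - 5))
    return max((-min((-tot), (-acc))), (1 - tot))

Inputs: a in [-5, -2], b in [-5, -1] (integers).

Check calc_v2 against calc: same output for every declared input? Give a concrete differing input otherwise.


The rewrite breaks on a=-2, b=-3, where the results are 44 and 1.
calc: tot := 0 | acc := 0 | (((tot + a) * min(a, a)) < (7 + b)): false | tot := 44 | result 44
calc_v2: tot := 0 | acc := 0 | (((tot + a) * min(a, a)) <= (7 + b)): true | a := 3 | result 1
verdict: not equivalent; witness: a=-2, b=-3


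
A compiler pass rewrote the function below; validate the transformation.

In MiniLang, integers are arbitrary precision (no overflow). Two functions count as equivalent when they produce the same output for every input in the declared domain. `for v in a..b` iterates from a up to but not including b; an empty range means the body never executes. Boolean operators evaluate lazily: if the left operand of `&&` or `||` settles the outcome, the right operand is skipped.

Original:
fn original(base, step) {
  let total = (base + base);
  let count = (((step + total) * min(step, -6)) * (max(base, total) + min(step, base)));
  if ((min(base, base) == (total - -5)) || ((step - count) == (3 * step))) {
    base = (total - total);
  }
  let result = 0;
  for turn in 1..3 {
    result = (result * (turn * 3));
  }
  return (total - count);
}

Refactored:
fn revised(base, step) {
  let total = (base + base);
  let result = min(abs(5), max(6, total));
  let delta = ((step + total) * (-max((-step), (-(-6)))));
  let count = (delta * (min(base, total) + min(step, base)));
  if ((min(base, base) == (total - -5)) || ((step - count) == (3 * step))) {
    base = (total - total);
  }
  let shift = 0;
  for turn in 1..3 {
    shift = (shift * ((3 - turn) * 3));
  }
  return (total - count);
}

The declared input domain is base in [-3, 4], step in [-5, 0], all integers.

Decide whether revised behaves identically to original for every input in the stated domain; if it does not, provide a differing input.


At base=-3, step=-5: original gives 522, revised gives 720.
verdict: not equivalent; witness: base=-3, step=-5


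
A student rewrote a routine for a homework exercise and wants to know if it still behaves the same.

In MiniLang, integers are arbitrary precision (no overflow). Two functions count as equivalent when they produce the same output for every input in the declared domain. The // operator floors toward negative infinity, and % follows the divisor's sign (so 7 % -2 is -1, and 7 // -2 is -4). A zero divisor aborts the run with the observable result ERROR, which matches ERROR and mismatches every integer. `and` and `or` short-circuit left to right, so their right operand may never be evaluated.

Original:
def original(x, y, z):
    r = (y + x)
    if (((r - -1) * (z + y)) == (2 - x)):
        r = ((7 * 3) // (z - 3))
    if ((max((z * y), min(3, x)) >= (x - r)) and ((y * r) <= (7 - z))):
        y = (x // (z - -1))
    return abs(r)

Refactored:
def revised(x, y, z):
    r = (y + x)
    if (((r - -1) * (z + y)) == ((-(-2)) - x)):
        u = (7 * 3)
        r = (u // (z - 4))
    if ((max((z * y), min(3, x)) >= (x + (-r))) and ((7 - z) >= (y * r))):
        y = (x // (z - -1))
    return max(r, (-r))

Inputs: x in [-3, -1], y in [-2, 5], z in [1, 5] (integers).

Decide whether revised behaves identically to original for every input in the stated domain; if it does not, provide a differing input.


Take x=-3, y=3, z=2.
original: r becomes 0; next (((r - -1) * (z + y)) == (2 - x)) evaluates to true; next r becomes -21; next ((max((z * y), min(3, x)) >= (x - r)) and ((y * r) <= (7 - z))) evaluates to false; next final value 21
revised: r becomes 0; next (((r - -1) * (z + y)) == ((-(-2)) - x)) evaluates to true; next u becomes 21; next r becomes -11; next ((max((z * y), min(3, x)) >= (x + (-r))) and ((7 - z) >= (y * r))) evaluates to false; next final value 11
21 and 11 differ, so these are not the same function on this domain.
verdict: not equivalent; witness: x=-3, y=3, z=2


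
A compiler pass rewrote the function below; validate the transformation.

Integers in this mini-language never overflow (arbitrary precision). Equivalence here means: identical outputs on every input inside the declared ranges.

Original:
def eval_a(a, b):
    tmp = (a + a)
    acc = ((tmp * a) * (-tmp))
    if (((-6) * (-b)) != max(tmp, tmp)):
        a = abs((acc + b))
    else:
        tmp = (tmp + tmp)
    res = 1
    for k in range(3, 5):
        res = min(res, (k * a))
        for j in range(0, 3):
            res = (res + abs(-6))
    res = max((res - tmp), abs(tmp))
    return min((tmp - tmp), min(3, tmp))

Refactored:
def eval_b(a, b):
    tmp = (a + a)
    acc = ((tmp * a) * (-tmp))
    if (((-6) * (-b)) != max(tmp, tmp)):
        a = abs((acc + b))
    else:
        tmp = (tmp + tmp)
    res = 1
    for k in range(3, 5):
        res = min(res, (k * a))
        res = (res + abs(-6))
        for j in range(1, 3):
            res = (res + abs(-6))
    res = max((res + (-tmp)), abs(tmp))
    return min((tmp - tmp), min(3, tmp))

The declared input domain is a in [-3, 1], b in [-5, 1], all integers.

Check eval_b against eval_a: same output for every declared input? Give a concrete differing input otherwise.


Comparing the listings, the differences include: min/max/abs usage differs; statement counts differ; arithmetic usage differs; constant usage differs; loop structure differs.
Tracing a=-3, b=-4: eval_a: tmp=-6, then acc=108, then (((-6) * (-b)) != max(tmp, tmp)) is true, then a=104, then res=1, then (k=3), then res=1, then (j=0), then res=7, then (j=1), then res=13, then (j=2), then res=19, then (k=4), then res=19, then (j=0), then res=25, then (j=1), then res=31, then (j=2), then res=37, then res=43, then returns -6 | eval_b: tmp=-6, then acc=108, then (((-6) * (-b)) != max(tmp, tmp)) is true, then a=104, then res=1, then (k=3), then res=1, then res=7, then (j=1), then res=13, then (j=2), then res=19, then (k=4), then res=19, then res=25, then (j=1), then res=31, then (j=2), then res=37, then res=43, then returns -6 — matching result -6.
Sweeping the whole domain (35 inputs) finds no disagreement.
verdict: equivalent
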